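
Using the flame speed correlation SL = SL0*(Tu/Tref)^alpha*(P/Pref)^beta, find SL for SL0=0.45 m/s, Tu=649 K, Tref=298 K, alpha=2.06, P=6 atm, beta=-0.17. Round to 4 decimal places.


SL = SL0 * (Tu/Tref)^alpha * (P/Pref)^beta
T ratio = 649/298 = 2.17785235
(T ratio)^alpha = 2.17785235^2.06 = 4.969796
(P/Pref)^beta = 6^(-0.17) = 0.737419
SL = 0.45 * 4.969796 * 0.737419 = 1.6492 m/s


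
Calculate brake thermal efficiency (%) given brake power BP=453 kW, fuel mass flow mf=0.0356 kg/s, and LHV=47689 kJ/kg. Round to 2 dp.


eta_BTE = (BP / (mf * LHV)) * 100
Denominator = 0.0356 * 47689 = 1697.7284 kW
eta_BTE = (453 / 1697.7284) * 100 = 26.68%


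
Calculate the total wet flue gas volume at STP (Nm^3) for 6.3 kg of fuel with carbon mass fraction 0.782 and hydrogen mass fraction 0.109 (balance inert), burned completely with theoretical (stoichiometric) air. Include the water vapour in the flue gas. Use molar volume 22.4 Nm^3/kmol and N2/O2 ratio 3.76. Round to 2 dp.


Per kg fuel: CO2 = (C/12 kmol)*22.4 = (0.782/12)*22.4 = 1.45973 Nm^3
Per kg fuel: H2O = (H/2 kmol)*22.4 = (0.109/2)*22.4 = 1.22080 Nm^3
O2 needed per kg fuel = C/12 + H/4 = 0.782/12 + 0.109/4 = 0.09241667 kmol
Per kg fuel: N2 = O2*3.76*22.4 = 0.09241667*3.76*22.4 = 7.78370 Nm^3
Total per kg = 1.45973 + 1.22080 + 7.78370 = 10.46423 Nm^3
Total = 10.46423 * 6.3 = 65.92 Nm^3


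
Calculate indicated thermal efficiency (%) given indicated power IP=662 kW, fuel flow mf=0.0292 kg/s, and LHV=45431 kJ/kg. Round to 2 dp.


eta_ith = (IP / (mf * LHV)) * 100
Denominator = 0.0292 * 45431 = 1326.5852 kW
eta_ith = (662 / 1326.5852) * 100 = 49.90%


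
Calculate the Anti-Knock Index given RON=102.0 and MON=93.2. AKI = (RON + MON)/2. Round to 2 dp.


AKI = (RON + MON) / 2
AKI = (102.0 + 93.2) / 2
AKI = 195.2 / 2 = 97.60


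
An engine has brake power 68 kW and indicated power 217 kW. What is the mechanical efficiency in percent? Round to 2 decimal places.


eta_mech = (BP / IP) * 100
Ratio = 68 / 217 = 0.3134
eta_mech = 0.3134 * 100 = 31.34%


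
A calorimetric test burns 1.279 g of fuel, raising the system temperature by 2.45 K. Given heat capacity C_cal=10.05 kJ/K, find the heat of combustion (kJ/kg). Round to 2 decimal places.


Hc = C_cal * delta_T / m_fuel
Q_released = 10.05 * 2.45 = 24.6225 kJ
m_fuel = 1.279 g = 1.279/1000 kg = 0.001279 kg
Hc = 24.6225 / 0.001279 = 19251.37 kJ/kg


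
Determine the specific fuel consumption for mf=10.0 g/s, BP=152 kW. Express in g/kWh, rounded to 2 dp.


SFC = (mf / BP) * 3600
Rate = 10.0 / 152 = 0.065789 g/(s*kW)
SFC = 0.065789 * 3600 = 236.84 g/kWh


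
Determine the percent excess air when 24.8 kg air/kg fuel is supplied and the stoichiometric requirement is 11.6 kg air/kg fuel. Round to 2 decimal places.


Excess air = actual - stoichiometric = 24.8 - 11.6 = 13.20 kg/kg fuel
Excess air % = (excess / stoich) * 100 = (13.20 / 11.6) * 100 = 113.79%


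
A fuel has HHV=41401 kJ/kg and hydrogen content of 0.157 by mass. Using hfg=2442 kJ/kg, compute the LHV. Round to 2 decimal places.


LHV = HHV - hfg * 9 * H
Water correction = 2442 * 9 * 0.157 = 3450.546 kJ/kg
LHV = 41401 - 3450.546 = 37950.45 kJ/kg


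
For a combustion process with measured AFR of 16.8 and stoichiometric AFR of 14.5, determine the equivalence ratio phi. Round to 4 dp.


phi = AFR_stoich / AFR_actual
phi = 14.5 / 16.8 = 0.8631


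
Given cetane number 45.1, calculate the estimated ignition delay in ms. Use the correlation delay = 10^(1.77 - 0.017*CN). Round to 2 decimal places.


delay = 10^(1.77 - 0.017*CN)
Exponent = 1.77 - 0.017*45.1 = 1.0033
delay = 10^1.0033 = 10.08 ms


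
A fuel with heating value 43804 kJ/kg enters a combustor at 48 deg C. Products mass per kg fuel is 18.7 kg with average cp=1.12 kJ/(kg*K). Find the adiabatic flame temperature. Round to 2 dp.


T_ad = T_in + Hc / (m_p * cp)
Denominator = 18.7 * 1.12 = 20.9440
Temperature rise = 43804 / 20.9440 = 2091.48 K
T_ad = 48 + 2091.48 = 2139.48 deg C


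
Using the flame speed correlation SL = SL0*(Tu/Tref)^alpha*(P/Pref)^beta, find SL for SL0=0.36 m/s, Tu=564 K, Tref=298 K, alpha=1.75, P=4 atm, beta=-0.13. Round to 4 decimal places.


SL = SL0 * (Tu/Tref)^alpha * (P/Pref)^beta
T ratio = 564/298 = 1.89261745
(T ratio)^alpha = 1.89261745^1.75 = 3.053936
(P/Pref)^beta = 4^(-0.13) = 0.835088
SL = 0.36 * 3.053936 * 0.835088 = 0.9181 m/s


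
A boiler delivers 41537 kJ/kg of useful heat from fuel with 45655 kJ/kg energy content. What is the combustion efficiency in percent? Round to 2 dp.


Efficiency = (Q_useful / Q_fuel) * 100
Efficiency = (41537 / 45655) * 100
Efficiency = 0.9098 * 100 = 90.98%


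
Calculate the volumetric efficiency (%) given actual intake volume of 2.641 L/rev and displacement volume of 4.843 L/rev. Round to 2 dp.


eta_v = (V_actual / V_disp) * 100
Ratio = 2.641 / 4.843 = 0.5453
eta_v = 0.5453 * 100 = 54.53%


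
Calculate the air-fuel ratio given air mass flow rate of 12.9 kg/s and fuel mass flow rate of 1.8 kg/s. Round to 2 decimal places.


AFR = m_air / m_fuel
AFR = 12.9 / 1.8 = 7.17


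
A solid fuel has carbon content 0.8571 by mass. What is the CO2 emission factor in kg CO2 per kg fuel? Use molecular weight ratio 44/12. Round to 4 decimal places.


EF = C_frac * (M_CO2 / M_C)
EF = 0.8571 * (44/12)
EF = 0.8571 * 3.666667 = 3.1427 kg_CO2/kg_fuel


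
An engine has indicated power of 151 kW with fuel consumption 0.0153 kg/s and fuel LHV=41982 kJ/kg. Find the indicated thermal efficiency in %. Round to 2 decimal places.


eta_ith = (IP / (mf * LHV)) * 100
Denominator = 0.0153 * 41982 = 642.3246 kW
eta_ith = (151 / 642.3246) * 100 = 23.51%


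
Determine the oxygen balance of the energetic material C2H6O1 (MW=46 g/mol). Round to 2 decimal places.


OB = -1600 * (2C + H/2 - O) / MW
Inner = 2*2 + 6/2 - 1 = 6.00
OB = -1600 * 6.00 / 46 = -208.70%


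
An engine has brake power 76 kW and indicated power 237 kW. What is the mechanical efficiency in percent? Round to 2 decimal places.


eta_mech = (BP / IP) * 100
Ratio = 76 / 237 = 0.3207
eta_mech = 0.3207 * 100 = 32.07%


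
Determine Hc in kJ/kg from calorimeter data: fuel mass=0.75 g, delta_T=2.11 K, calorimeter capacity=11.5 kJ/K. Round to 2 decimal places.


Hc = C_cal * delta_T / m_fuel
Q_released = 11.5 * 2.11 = 24.2650 kJ
m_fuel = 0.75 g = 0.75/1000 kg = 0.000750 kg
Hc = 24.2650 / 0.000750 = 32353.33 kJ/kg


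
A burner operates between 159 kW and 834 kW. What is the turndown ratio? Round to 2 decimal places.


TDR = Q_max / Q_min
TDR = 834 / 159 = 5.25


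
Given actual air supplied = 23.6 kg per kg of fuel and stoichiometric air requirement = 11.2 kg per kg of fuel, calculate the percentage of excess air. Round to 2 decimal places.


Excess air = actual - stoichiometric = 23.6 - 11.2 = 12.40 kg/kg fuel
Excess air % = (excess / stoich) * 100 = (12.40 / 11.2) * 100 = 110.71%


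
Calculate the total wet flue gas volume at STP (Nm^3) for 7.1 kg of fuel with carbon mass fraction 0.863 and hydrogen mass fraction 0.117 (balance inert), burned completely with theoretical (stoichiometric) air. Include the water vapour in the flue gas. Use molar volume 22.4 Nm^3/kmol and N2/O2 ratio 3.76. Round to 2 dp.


Per kg fuel: CO2 = (C/12 kmol)*22.4 = (0.863/12)*22.4 = 1.61093 Nm^3
Per kg fuel: H2O = (H/2 kmol)*22.4 = (0.117/2)*22.4 = 1.31040 Nm^3
O2 needed per kg fuel = C/12 + H/4 = 0.863/12 + 0.117/4 = 0.10116667 kmol
Per kg fuel: N2 = O2*3.76*22.4 = 0.10116667*3.76*22.4 = 8.52066 Nm^3
Total per kg = 1.61093 + 1.31040 + 8.52066 = 11.44199 Nm^3
Total = 11.44199 * 7.1 = 81.24 Nm^3


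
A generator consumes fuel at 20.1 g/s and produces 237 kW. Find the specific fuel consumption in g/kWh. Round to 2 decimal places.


SFC = (mf / BP) * 3600
Rate = 20.1 / 237 = 0.084810 g/(s*kW)
SFC = 0.084810 * 3600 = 305.32 g/kWh


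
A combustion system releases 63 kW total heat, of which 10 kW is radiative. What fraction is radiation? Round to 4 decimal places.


f_rad = Q_rad / Q_total
f_rad = 10 / 63 = 0.1587


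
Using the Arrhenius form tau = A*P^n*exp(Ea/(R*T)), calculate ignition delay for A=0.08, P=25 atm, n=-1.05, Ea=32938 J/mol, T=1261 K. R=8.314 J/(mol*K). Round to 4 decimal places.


tau = A * P^n * exp(Ea/(R*T))
P^n = 25^(-1.05) = 0.03405360
Ea/(R*T) = 32938/(8.314*1261) = 3.141754
exp(Ea/(R*T)) = 23.144417
tau = 0.08 * 0.03405360 * 23.144417 = 0.0631 ms


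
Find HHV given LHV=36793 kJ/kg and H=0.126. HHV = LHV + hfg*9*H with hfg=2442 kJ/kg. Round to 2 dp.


HHV = LHV + hfg * 9 * H
Water addition = 2442 * 9 * 0.126 = 2769.228 kJ/kg
HHV = 36793 + 2769.228 = 39562.23 kJ/kg


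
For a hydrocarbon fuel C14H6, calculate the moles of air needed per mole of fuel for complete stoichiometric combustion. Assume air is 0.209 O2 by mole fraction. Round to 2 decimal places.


Balanced combustion: C14H6 + 15.5 O2 -> 14 CO2 + 3 H2O
O2 needed = C + H/4 = 14 + 6/4 = 15.50 moles
Air moles = O2 / 0.209 = 15.50 / 0.209 = 74.16 moles air


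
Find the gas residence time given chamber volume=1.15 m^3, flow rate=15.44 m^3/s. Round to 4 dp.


tau = V / Q_flow
tau = 1.15 / 15.44 = 0.0745 s


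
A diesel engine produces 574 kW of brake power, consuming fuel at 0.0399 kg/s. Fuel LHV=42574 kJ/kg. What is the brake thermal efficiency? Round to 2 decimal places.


eta_BTE = (BP / (mf * LHV)) * 100
Denominator = 0.0399 * 42574 = 1698.7026 kW
eta_BTE = (574 / 1698.7026) * 100 = 33.79%


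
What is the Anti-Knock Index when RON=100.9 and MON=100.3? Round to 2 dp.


AKI = (RON + MON) / 2
AKI = (100.9 + 100.3) / 2
AKI = 201.2 / 2 = 100.60


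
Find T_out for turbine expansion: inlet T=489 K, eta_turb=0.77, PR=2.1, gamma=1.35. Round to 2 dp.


T_out = T_in * (1 - eta * (1 - PR^(-(gamma-1)/gamma)))
Exponent = -(1.35-1)/1.35 = -0.25925926
PR^exp = 2.1^(-0.25925926) = 0.82501466
Factor = 1 - 0.77*(1 - 0.82501466) = 0.86526129
T_out = 489 * 0.86526129 = 423.11 K


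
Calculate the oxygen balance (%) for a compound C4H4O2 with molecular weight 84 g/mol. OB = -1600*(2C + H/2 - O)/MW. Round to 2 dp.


OB = -1600 * (2C + H/2 - O) / MW
Inner = 2*4 + 4/2 - 2 = 8.00
OB = -1600 * 8.00 / 84 = -152.38%


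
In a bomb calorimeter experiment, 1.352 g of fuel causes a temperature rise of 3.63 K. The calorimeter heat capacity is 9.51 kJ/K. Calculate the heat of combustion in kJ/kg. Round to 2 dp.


Hc = C_cal * delta_T / m_fuel
Q_released = 9.51 * 3.63 = 34.5213 kJ
m_fuel = 1.352 g = 1.352/1000 kg = 0.001352 kg
Hc = 34.5213 / 0.001352 = 25533.51 kJ/kg


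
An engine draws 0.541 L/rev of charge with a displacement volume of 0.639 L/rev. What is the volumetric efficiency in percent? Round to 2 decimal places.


eta_v = (V_actual / V_disp) * 100
Ratio = 0.541 / 0.639 = 0.8466
eta_v = 0.8466 * 100 = 84.66%


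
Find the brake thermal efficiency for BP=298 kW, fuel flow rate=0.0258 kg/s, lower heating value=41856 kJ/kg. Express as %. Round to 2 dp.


eta_BTE = (BP / (mf * LHV)) * 100
Denominator = 0.0258 * 41856 = 1079.8848 kW
eta_BTE = (298 / 1079.8848) * 100 = 27.60%


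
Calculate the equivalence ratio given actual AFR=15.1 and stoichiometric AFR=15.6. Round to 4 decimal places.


phi = AFR_stoich / AFR_actual
phi = 15.6 / 15.1 = 1.0331


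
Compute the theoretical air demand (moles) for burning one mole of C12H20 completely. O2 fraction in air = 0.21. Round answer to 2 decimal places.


Balanced combustion: C12H20 + 17 O2 -> 12 CO2 + 10 H2O
O2 needed = C + H/4 = 12 + 20/4 = 17.00 moles
Air moles = O2 / 0.21 = 17.00 / 0.21 = 80.95 moles air


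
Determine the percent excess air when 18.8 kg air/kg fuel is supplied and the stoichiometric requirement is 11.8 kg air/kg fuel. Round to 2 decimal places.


Excess air = actual - stoichiometric = 18.8 - 11.8 = 7.00 kg/kg fuel
Excess air % = (excess / stoich) * 100 = (7.00 / 11.8) * 100 = 59.32%


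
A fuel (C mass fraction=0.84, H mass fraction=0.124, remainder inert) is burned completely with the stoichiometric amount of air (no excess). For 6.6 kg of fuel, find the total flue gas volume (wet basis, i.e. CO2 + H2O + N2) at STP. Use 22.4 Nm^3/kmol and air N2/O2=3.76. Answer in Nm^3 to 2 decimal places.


Per kg fuel: CO2 = (C/12 kmol)*22.4 = (0.84/12)*22.4 = 1.56800 Nm^3
Per kg fuel: H2O = (H/2 kmol)*22.4 = (0.124/2)*22.4 = 1.38880 Nm^3
O2 needed per kg fuel = C/12 + H/4 = 0.84/12 + 0.124/4 = 0.10100000 kmol
Per kg fuel: N2 = O2*3.76*22.4 = 0.10100000*3.76*22.4 = 8.50662 Nm^3
Total per kg = 1.56800 + 1.38880 + 8.50662 = 11.46342 Nm^3
Total = 11.46342 * 6.6 = 75.66 Nm^3


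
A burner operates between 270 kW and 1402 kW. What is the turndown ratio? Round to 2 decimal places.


TDR = Q_max / Q_min
TDR = 1402 / 270 = 5.19


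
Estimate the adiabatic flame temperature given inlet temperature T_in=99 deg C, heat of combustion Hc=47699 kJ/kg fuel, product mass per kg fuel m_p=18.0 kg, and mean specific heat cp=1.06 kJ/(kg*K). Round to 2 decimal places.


T_ad = T_in + Hc / (m_p * cp)
Denominator = 18.0 * 1.06 = 19.0800
Temperature rise = 47699 / 19.0800 = 2499.95 K
T_ad = 99 + 2499.95 = 2598.95 deg C


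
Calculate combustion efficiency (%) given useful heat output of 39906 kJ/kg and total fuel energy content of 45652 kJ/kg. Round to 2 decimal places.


Efficiency = (Q_useful / Q_fuel) * 100
Efficiency = (39906 / 45652) * 100
Efficiency = 0.8741 * 100 = 87.41%


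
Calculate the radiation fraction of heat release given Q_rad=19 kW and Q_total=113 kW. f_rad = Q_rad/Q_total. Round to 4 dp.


f_rad = Q_rad / Q_total
f_rad = 19 / 113 = 0.1681


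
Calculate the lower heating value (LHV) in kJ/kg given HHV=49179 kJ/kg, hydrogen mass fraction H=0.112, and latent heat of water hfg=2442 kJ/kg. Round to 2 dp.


LHV = HHV - hfg * 9 * H
Water correction = 2442 * 9 * 0.112 = 2461.536 kJ/kg
LHV = 49179 - 2461.536 = 46717.46 kJ/kg


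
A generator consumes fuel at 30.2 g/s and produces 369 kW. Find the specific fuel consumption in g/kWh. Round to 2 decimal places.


SFC = (mf / BP) * 3600
Rate = 30.2 / 369 = 0.081843 g/(s*kW)
SFC = 0.081843 * 3600 = 294.63 g/kWh


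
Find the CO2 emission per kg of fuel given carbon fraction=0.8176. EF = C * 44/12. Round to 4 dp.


EF = C_frac * (M_CO2 / M_C)
EF = 0.8176 * (44/12)
EF = 0.8176 * 3.666667 = 2.9979 kg_CO2/kg_fuel


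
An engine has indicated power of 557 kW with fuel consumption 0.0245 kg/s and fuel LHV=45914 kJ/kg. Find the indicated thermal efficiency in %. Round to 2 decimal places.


eta_ith = (IP / (mf * LHV)) * 100
Denominator = 0.0245 * 45914 = 1124.8930 kW
eta_ith = (557 / 1124.8930) * 100 = 49.52%


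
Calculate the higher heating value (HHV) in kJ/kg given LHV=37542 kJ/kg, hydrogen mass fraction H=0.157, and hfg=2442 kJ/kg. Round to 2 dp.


HHV = LHV + hfg * 9 * H
Water addition = 2442 * 9 * 0.157 = 3450.546 kJ/kg
HHV = 37542 + 3450.546 = 40992.55 kJ/kg


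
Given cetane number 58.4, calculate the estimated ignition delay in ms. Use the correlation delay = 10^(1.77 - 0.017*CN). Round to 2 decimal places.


delay = 10^(1.77 - 0.017*CN)
Exponent = 1.77 - 0.017*58.4 = 0.7772
delay = 10^0.7772 = 5.99 ms


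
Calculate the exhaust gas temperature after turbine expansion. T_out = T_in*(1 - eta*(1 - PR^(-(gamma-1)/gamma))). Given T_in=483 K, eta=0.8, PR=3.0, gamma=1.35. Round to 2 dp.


T_out = T_in * (1 - eta * (1 - PR^(-(gamma-1)/gamma)))
Exponent = -(1.35-1)/1.35 = -0.25925926
PR^exp = 3.0^(-0.25925926) = 0.75214556
Factor = 1 - 0.8*(1 - 0.75214556) = 0.80171645
T_out = 483 * 0.80171645 = 387.23 K


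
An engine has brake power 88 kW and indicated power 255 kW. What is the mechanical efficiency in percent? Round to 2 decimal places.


eta_mech = (BP / IP) * 100
Ratio = 88 / 255 = 0.3451
eta_mech = 0.3451 * 100 = 34.51%


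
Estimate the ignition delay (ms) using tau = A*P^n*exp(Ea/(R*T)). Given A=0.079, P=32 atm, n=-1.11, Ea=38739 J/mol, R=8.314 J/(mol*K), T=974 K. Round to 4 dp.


tau = A * P^n * exp(Ea/(R*T))
P^n = 32^(-1.11) = 0.02134438
Ea/(R*T) = 38739/(8.314*974) = 4.783871
exp(Ea/(R*T)) = 119.566255
tau = 0.079 * 0.02134438 * 119.566255 = 0.2016 ms


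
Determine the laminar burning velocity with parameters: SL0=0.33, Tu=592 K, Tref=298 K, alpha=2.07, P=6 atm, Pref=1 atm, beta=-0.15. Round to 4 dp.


SL = SL0 * (Tu/Tref)^alpha * (P/Pref)^beta
T ratio = 592/298 = 1.98657718
(T ratio)^alpha = 1.98657718^2.07 = 4.140743
(P/Pref)^beta = 6^(-0.15) = 0.764324
SL = 0.33 * 4.140743 * 0.764324 = 1.0444 m/s


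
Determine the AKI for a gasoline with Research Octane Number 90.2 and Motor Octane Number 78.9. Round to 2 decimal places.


AKI = (RON + MON) / 2
AKI = (90.2 + 78.9) / 2
AKI = 169.1 / 2 = 84.55


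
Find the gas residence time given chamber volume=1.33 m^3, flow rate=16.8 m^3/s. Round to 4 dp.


tau = V / Q_flow
tau = 1.33 / 16.8 = 0.0792 s


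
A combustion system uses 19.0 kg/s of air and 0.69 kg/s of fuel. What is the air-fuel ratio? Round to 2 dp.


AFR = m_air / m_fuel
AFR = 19.0 / 0.69 = 27.54


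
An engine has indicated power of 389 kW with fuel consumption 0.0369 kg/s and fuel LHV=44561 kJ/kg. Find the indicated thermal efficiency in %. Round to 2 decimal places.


eta_ith = (IP / (mf * LHV)) * 100
Denominator = 0.0369 * 44561 = 1644.3009 kW
eta_ith = (389 / 1644.3009) * 100 = 23.66%


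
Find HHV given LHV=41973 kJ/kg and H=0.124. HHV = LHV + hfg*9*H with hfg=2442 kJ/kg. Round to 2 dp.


HHV = LHV + hfg * 9 * H
Water addition = 2442 * 9 * 0.124 = 2725.272 kJ/kg
HHV = 41973 + 2725.272 = 44698.27 kJ/kg


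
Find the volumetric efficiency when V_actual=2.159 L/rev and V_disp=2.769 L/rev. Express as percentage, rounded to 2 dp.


eta_v = (V_actual / V_disp) * 100
Ratio = 2.159 / 2.769 = 0.7797
eta_v = 0.7797 * 100 = 77.97%


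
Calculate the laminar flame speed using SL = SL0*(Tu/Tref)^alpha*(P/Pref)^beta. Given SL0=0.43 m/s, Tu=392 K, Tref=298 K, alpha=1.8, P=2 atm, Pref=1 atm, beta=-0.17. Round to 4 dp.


SL = SL0 * (Tu/Tref)^alpha * (P/Pref)^beta
T ratio = 392/298 = 1.31543624
(T ratio)^alpha = 1.31543624^1.8 = 1.638044
(P/Pref)^beta = 2^(-0.17) = 0.888843
SL = 0.43 * 1.638044 * 0.888843 = 0.6261 m/s


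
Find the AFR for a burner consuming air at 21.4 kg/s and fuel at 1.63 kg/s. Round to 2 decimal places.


AFR = m_air / m_fuel
AFR = 21.4 / 1.63 = 13.13


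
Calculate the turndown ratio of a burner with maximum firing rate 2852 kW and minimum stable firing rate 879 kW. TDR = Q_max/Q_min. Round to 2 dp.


TDR = Q_max / Q_min
TDR = 2852 / 879 = 3.24


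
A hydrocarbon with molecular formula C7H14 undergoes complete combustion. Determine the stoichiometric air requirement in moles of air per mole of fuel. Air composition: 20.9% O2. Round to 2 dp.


Balanced combustion: C7H14 + 10.5 O2 -> 7 CO2 + 7 H2O
O2 needed = C + H/4 = 7 + 14/4 = 10.50 moles
Air moles = O2 / 0.209 = 10.50 / 0.209 = 50.24 moles air


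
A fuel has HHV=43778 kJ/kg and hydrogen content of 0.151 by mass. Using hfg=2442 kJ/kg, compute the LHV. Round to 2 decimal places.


LHV = HHV - hfg * 9 * H
Water correction = 2442 * 9 * 0.151 = 3318.678 kJ/kg
LHV = 43778 - 3318.678 = 40459.32 kJ/kg


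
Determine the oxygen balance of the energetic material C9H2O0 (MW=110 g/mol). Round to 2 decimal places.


OB = -1600 * (2C + H/2 - O) / MW
Inner = 2*9 + 2/2 - 0 = 19.00
OB = -1600 * 19.00 / 110 = -276.36%


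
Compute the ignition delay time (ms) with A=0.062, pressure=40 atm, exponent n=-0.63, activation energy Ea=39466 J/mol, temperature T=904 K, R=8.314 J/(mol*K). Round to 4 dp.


tau = A * P^n * exp(Ea/(R*T))
P^n = 40^(-0.63) = 0.09788186
Ea/(R*T) = 39466/(8.314*904) = 5.251032
exp(Ea/(R*T)) = 190.763025
tau = 0.062 * 0.09788186 * 190.763025 = 1.1577 ms


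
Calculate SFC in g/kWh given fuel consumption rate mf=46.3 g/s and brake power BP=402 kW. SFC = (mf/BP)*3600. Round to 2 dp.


SFC = (mf / BP) * 3600
Rate = 46.3 / 402 = 0.115174 g/(s*kW)
SFC = 0.115174 * 3600 = 414.63 g/kWh


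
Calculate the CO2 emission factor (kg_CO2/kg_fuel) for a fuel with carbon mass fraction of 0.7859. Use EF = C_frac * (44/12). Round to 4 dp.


EF = C_frac * (M_CO2 / M_C)
EF = 0.7859 * (44/12)
EF = 0.7859 * 3.666667 = 2.8816 kg_CO2/kg_fuel


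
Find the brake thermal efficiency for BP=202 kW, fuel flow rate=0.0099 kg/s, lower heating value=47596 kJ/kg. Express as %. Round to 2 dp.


eta_BTE = (BP / (mf * LHV)) * 100
Denominator = 0.0099 * 47596 = 471.2004 kW
eta_BTE = (202 / 471.2004) * 100 = 42.87%


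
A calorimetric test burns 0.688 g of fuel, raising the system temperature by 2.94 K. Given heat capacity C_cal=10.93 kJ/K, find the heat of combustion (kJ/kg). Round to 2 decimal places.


Hc = C_cal * delta_T / m_fuel
Q_released = 10.93 * 2.94 = 32.1342 kJ
m_fuel = 0.688 g = 0.688/1000 kg = 0.000688 kg
Hc = 32.1342 / 0.000688 = 46706.69 kJ/kg


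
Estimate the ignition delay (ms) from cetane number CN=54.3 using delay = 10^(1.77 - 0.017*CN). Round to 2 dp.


delay = 10^(1.77 - 0.017*CN)
Exponent = 1.77 - 0.017*54.3 = 0.8469
delay = 10^0.8469 = 7.03 ms


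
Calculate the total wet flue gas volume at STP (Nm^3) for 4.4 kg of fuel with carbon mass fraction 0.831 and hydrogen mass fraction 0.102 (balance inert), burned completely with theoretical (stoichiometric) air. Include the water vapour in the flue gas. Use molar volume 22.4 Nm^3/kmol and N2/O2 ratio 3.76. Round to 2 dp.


Per kg fuel: CO2 = (C/12 kmol)*22.4 = (0.831/12)*22.4 = 1.55120 Nm^3
Per kg fuel: H2O = (H/2 kmol)*22.4 = (0.102/2)*22.4 = 1.14240 Nm^3
O2 needed per kg fuel = C/12 + H/4 = 0.831/12 + 0.102/4 = 0.09475000 kmol
Per kg fuel: N2 = O2*3.76*22.4 = 0.09475000*3.76*22.4 = 7.98022 Nm^3
Total per kg = 1.55120 + 1.14240 + 7.98022 = 10.67382 Nm^3
Total = 10.67382 * 4.4 = 46.96 Nm^3


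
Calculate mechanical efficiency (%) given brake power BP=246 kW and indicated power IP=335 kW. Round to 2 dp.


eta_mech = (BP / IP) * 100
Ratio = 246 / 335 = 0.7343
eta_mech = 0.7343 * 100 = 73.43%


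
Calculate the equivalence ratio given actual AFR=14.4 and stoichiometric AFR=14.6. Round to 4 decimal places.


phi = AFR_stoich / AFR_actual
phi = 14.6 / 14.4 = 1.0139


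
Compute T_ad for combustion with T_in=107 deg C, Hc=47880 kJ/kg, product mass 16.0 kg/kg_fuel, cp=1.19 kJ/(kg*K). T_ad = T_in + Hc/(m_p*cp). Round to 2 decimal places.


T_ad = T_in + Hc / (m_p * cp)
Denominator = 16.0 * 1.19 = 19.0400
Temperature rise = 47880 / 19.0400 = 2514.71 K
T_ad = 107 + 2514.71 = 2621.71 deg C


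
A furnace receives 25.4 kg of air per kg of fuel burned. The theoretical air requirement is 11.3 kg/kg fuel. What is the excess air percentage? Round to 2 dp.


Excess air = actual - stoichiometric = 25.4 - 11.3 = 14.10 kg/kg fuel
Excess air % = (excess / stoich) * 100 = (14.10 / 11.3) * 100 = 124.78%


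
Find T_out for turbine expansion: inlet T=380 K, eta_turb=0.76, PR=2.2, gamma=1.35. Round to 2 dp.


T_out = T_in * (1 - eta * (1 - PR^(-(gamma-1)/gamma)))
Exponent = -(1.35-1)/1.35 = -0.25925926
PR^exp = 2.2^(-0.25925926) = 0.81512413
Factor = 1 - 0.76*(1 - 0.81512413) = 0.85949434
T_out = 380 * 0.85949434 = 326.61 K


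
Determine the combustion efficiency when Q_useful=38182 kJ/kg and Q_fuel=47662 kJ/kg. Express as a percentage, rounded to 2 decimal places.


Efficiency = (Q_useful / Q_fuel) * 100
Efficiency = (38182 / 47662) * 100
Efficiency = 0.8011 * 100 = 80.11%


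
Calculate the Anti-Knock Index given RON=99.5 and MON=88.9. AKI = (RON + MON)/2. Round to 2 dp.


AKI = (RON + MON) / 2
AKI = (99.5 + 88.9) / 2
AKI = 188.4 / 2 = 94.20


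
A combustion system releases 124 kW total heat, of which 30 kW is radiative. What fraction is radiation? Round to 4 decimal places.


f_rad = Q_rad / Q_total
f_rad = 30 / 124 = 0.2419


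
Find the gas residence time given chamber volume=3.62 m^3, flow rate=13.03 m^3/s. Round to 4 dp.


tau = V / Q_flow
tau = 3.62 / 13.03 = 0.2778 s


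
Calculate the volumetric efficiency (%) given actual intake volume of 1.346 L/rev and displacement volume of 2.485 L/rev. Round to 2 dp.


eta_v = (V_actual / V_disp) * 100
Ratio = 1.346 / 2.485 = 0.5416
eta_v = 0.5416 * 100 = 54.16%


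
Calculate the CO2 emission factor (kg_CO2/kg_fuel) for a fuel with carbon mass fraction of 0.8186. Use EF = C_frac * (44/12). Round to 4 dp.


EF = C_frac * (M_CO2 / M_C)
EF = 0.8186 * (44/12)
EF = 0.8186 * 3.666667 = 3.0015 kg_CO2/kg_fuel


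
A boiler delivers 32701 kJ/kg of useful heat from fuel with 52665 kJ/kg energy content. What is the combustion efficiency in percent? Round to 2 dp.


Efficiency = (Q_useful / Q_fuel) * 100
Efficiency = (32701 / 52665) * 100
Efficiency = 0.6209 * 100 = 62.09%


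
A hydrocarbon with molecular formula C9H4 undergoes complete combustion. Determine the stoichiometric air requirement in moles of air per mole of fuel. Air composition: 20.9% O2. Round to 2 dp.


Balanced combustion: C9H4 + 10 O2 -> 9 CO2 + 2 H2O
O2 needed = C + H/4 = 9 + 4/4 = 10.00 moles
Air moles = O2 / 0.209 = 10.00 / 0.209 = 47.85 moles air


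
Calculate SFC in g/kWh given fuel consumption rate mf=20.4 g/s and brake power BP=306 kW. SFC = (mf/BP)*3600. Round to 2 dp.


SFC = (mf / BP) * 3600
Rate = 20.4 / 306 = 0.066667 g/(s*kW)
SFC = 0.066667 * 3600 = 240.00 g/kWh


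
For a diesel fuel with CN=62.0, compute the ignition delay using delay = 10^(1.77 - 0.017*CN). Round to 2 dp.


delay = 10^(1.77 - 0.017*CN)
Exponent = 1.77 - 0.017*62.0 = 0.7160
delay = 10^0.7160 = 5.20 ms


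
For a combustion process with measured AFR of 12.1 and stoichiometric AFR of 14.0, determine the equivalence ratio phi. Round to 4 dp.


phi = AFR_stoich / AFR_actual
phi = 14.0 / 12.1 = 1.1570


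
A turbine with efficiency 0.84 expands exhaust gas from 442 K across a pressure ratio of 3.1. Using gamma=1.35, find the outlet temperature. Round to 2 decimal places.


T_out = T_in * (1 - eta * (1 - PR^(-(gamma-1)/gamma)))
Exponent = -(1.35-1)/1.35 = -0.25925926
PR^exp = 3.1^(-0.25925926) = 0.74577862
Factor = 1 - 0.84*(1 - 0.74577862) = 0.78645404
T_out = 442 * 0.78645404 = 347.61 K


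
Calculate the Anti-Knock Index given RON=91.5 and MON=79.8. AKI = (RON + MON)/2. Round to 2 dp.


AKI = (RON + MON) / 2
AKI = (91.5 + 79.8) / 2
AKI = 171.3 / 2 = 85.65


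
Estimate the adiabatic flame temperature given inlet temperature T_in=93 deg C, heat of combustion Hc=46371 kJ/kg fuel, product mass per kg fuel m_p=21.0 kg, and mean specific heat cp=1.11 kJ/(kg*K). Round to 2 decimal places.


T_ad = T_in + Hc / (m_p * cp)
Denominator = 21.0 * 1.11 = 23.3100
Temperature rise = 46371 / 23.3100 = 1989.32 K
T_ad = 93 + 1989.32 = 2082.32 deg C


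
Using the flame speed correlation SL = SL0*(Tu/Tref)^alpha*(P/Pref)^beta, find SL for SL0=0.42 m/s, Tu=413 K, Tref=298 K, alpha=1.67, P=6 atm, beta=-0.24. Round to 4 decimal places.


SL = SL0 * (Tu/Tref)^alpha * (P/Pref)^beta
T ratio = 413/298 = 1.38590604
(T ratio)^alpha = 1.38590604^1.67 = 1.724628
(P/Pref)^beta = 6^(-0.24) = 0.650495
SL = 0.42 * 1.724628 * 0.650495 = 0.4712 m/s


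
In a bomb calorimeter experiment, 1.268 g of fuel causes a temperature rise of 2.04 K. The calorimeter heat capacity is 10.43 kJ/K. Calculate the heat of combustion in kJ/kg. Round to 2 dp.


Hc = C_cal * delta_T / m_fuel
Q_released = 10.43 * 2.04 = 21.2772 kJ
m_fuel = 1.268 g = 1.268/1000 kg = 0.001268 kg
Hc = 21.2772 / 0.001268 = 16780.13 kJ/kg


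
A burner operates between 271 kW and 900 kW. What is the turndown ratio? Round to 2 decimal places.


TDR = Q_max / Q_min
TDR = 900 / 271 = 3.32


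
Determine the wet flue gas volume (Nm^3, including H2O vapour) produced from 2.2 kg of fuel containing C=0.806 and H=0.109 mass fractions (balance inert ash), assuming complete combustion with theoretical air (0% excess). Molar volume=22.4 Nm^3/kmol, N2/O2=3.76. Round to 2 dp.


Per kg fuel: CO2 = (C/12 kmol)*22.4 = (0.806/12)*22.4 = 1.50453 Nm^3
Per kg fuel: H2O = (H/2 kmol)*22.4 = (0.109/2)*22.4 = 1.22080 Nm^3
O2 needed per kg fuel = C/12 + H/4 = 0.806/12 + 0.109/4 = 0.09441667 kmol
Per kg fuel: N2 = O2*3.76*22.4 = 0.09441667*3.76*22.4 = 7.95215 Nm^3
Total per kg = 1.50453 + 1.22080 + 7.95215 = 10.67748 Nm^3
Total = 10.67748 * 2.2 = 23.49 Nm^3


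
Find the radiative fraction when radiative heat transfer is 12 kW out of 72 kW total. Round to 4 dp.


f_rad = Q_rad / Q_total
f_rad = 12 / 72 = 0.1667


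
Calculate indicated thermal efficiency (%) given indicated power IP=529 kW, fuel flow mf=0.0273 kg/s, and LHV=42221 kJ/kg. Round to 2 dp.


eta_ith = (IP / (mf * LHV)) * 100
Denominator = 0.0273 * 42221 = 1152.6333 kW
eta_ith = (529 / 1152.6333) * 100 = 45.89%


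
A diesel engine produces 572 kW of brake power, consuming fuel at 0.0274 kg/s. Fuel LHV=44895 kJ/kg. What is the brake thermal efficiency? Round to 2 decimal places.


eta_BTE = (BP / (mf * LHV)) * 100
Denominator = 0.0274 * 44895 = 1230.1230 kW
eta_BTE = (572 / 1230.1230) * 100 = 46.50%


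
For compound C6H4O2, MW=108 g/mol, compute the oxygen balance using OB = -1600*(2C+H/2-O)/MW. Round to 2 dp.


OB = -1600 * (2C + H/2 - O) / MW
Inner = 2*6 + 4/2 - 2 = 12.00
OB = -1600 * 12.00 / 108 = -177.78%


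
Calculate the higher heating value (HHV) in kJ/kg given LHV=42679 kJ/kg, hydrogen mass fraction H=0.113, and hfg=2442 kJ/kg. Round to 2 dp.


HHV = LHV + hfg * 9 * H
Water addition = 2442 * 9 * 0.113 = 2483.514 kJ/kg
HHV = 42679 + 2483.514 = 45162.51 kJ/kg


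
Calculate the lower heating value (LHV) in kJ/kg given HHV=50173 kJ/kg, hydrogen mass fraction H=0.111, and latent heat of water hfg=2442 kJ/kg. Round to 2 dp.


LHV = HHV - hfg * 9 * H
Water correction = 2442 * 9 * 0.111 = 2439.558 kJ/kg
LHV = 50173 - 2439.558 = 47733.44 kJ/kg


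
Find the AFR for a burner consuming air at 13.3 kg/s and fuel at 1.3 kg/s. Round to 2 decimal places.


AFR = m_air / m_fuel
AFR = 13.3 / 1.3 = 10.23


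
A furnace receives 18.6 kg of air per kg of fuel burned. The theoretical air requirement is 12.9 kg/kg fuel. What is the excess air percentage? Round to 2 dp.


Excess air = actual - stoichiometric = 18.6 - 12.9 = 5.70 kg/kg fuel
Excess air % = (excess / stoich) * 100 = (5.70 / 12.9) * 100 = 44.19%


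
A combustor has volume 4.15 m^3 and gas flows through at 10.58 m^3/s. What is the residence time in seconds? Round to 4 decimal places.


tau = V / Q_flow
tau = 4.15 / 10.58 = 0.3922 s


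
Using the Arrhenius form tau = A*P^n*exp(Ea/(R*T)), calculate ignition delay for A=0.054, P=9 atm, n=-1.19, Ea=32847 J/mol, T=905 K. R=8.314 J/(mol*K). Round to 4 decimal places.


tau = A * P^n * exp(Ea/(R*T))
P^n = 9^(-1.19) = 0.07318994
Ea/(R*T) = 32847/(8.314*905) = 4.365531
exp(Ea/(R*T)) = 78.691201
tau = 0.054 * 0.07318994 * 78.691201 = 0.3110 ms


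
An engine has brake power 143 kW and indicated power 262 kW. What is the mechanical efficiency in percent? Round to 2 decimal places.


eta_mech = (BP / IP) * 100
Ratio = 143 / 262 = 0.5458
eta_mech = 0.5458 * 100 = 54.58%


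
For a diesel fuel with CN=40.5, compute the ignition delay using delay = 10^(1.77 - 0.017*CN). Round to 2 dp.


delay = 10^(1.77 - 0.017*CN)
Exponent = 1.77 - 0.017*40.5 = 1.0815
delay = 10^1.0815 = 12.06 ms


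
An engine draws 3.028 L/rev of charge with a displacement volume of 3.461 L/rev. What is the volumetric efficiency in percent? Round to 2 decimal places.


eta_v = (V_actual / V_disp) * 100
Ratio = 3.028 / 3.461 = 0.8749
eta_v = 0.8749 * 100 = 87.49%


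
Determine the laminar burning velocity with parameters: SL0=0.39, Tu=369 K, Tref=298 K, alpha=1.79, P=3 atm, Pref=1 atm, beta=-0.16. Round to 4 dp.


SL = SL0 * (Tu/Tref)^alpha * (P/Pref)^beta
T ratio = 369/298 = 1.23825503
(T ratio)^alpha = 1.23825503^1.79 = 1.465987
(P/Pref)^beta = 3^(-0.16) = 0.838804
SL = 0.39 * 1.465987 * 0.838804 = 0.4796 m/s


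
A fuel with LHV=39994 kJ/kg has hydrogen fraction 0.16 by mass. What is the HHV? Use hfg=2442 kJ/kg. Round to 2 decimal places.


HHV = LHV + hfg * 9 * H
Water addition = 2442 * 9 * 0.16 = 3516.480 kJ/kg
HHV = 39994 + 3516.480 = 43510.48 kJ/kg


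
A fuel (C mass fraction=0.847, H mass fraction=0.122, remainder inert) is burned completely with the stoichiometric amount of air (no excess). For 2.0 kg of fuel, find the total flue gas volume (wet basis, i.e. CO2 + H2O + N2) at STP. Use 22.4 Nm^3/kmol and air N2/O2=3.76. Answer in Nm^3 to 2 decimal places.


Per kg fuel: CO2 = (C/12 kmol)*22.4 = (0.847/12)*22.4 = 1.58107 Nm^3
Per kg fuel: H2O = (H/2 kmol)*22.4 = (0.122/2)*22.4 = 1.36640 Nm^3
O2 needed per kg fuel = C/12 + H/4 = 0.847/12 + 0.122/4 = 0.10108333 kmol
Per kg fuel: N2 = O2*3.76*22.4 = 0.10108333*3.76*22.4 = 8.51364 Nm^3
Total per kg = 1.58107 + 1.36640 + 8.51364 = 11.46111 Nm^3
Total = 11.46111 * 2.0 = 22.92 Nm^3


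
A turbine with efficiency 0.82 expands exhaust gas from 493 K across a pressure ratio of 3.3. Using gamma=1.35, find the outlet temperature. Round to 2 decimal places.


T_out = T_in * (1 - eta * (1 - PR^(-(gamma-1)/gamma)))
Exponent = -(1.35-1)/1.35 = -0.25925926
PR^exp = 3.3^(-0.25925926) = 0.73378775
Factor = 1 - 0.82*(1 - 0.73378775) = 0.78170596
T_out = 493 * 0.78170596 = 385.38 K


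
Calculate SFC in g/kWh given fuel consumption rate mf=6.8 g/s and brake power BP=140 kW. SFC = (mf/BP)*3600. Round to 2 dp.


SFC = (mf / BP) * 3600
Rate = 6.8 / 140 = 0.048571 g/(s*kW)
SFC = 0.048571 * 3600 = 174.86 g/kWh


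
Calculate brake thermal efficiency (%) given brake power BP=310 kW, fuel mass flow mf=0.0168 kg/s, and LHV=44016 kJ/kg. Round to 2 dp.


eta_BTE = (BP / (mf * LHV)) * 100
Denominator = 0.0168 * 44016 = 739.4688 kW
eta_BTE = (310 / 739.4688) * 100 = 41.92%


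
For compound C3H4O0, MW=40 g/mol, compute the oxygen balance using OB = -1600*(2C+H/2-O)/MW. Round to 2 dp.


OB = -1600 * (2C + H/2 - O) / MW
Inner = 2*3 + 4/2 - 0 = 8.00
OB = -1600 * 8.00 / 40 = -320.00%


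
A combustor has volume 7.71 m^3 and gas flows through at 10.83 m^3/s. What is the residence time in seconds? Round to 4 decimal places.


tau = V / Q_flow
tau = 7.71 / 10.83 = 0.7119 s


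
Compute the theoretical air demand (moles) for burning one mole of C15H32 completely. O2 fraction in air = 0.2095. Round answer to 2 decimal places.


Balanced combustion: C15H32 + 23 O2 -> 15 CO2 + 16 H2O
O2 needed = C + H/4 = 15 + 32/4 = 23.00 moles
Air moles = O2 / 0.2095 = 23.00 / 0.2095 = 109.79 moles air


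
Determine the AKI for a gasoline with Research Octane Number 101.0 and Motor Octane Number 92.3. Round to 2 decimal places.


AKI = (RON + MON) / 2
AKI = (101.0 + 92.3) / 2
AKI = 193.3 / 2 = 96.65


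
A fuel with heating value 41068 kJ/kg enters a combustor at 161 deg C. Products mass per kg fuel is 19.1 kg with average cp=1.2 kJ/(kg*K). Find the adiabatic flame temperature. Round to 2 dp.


T_ad = T_in + Hc / (m_p * cp)
Denominator = 19.1 * 1.2 = 22.9200
Temperature rise = 41068 / 22.9200 = 1791.80 K
T_ad = 161 + 1791.80 = 1952.80 deg C


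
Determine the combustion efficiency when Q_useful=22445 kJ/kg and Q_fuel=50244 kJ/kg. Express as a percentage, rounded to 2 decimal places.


Efficiency = (Q_useful / Q_fuel) * 100
Efficiency = (22445 / 50244) * 100
Efficiency = 0.4467 * 100 = 44.67%


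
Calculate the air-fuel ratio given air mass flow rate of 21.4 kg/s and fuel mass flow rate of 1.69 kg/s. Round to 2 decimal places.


AFR = m_air / m_fuel
AFR = 21.4 / 1.69 = 12.66


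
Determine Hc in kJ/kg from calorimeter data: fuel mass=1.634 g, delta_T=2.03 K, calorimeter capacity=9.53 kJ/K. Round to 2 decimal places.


Hc = C_cal * delta_T / m_fuel
Q_released = 9.53 * 2.03 = 19.3459 kJ
m_fuel = 1.634 g = 1.634/1000 kg = 0.001634 kg
Hc = 19.3459 / 0.001634 = 11839.60 kJ/kg


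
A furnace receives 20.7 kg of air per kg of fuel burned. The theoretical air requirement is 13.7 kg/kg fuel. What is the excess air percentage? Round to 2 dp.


Excess air = actual - stoichiometric = 20.7 - 13.7 = 7.00 kg/kg fuel
Excess air % = (excess / stoich) * 100 = (7.00 / 13.7) * 100 = 51.09%


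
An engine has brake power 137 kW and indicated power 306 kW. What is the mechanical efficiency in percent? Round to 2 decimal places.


eta_mech = (BP / IP) * 100
Ratio = 137 / 306 = 0.4477
eta_mech = 0.4477 * 100 = 44.77%


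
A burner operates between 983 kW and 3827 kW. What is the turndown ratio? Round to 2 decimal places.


TDR = Q_max / Q_min
TDR = 3827 / 983 = 3.89


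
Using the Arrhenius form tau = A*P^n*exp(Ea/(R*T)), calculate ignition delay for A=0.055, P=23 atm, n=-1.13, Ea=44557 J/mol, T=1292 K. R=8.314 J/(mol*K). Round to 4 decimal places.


tau = A * P^n * exp(Ea/(R*T))
P^n = 23^(-1.13) = 0.02892328
Ea/(R*T) = 44557/(8.314*1292) = 4.148045
exp(Ea/(R*T)) = 63.310077
tau = 0.055 * 0.02892328 * 63.310077 = 0.1007 ms


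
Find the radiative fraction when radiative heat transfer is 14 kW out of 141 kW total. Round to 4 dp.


f_rad = Q_rad / Q_total
f_rad = 14 / 141 = 0.0993


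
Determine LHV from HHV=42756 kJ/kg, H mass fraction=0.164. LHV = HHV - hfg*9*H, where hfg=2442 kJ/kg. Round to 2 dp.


LHV = HHV - hfg * 9 * H
Water correction = 2442 * 9 * 0.164 = 3604.392 kJ/kg
LHV = 42756 - 3604.392 = 39151.61 kJ/kg


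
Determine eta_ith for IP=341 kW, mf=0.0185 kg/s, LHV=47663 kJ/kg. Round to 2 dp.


eta_ith = (IP / (mf * LHV)) * 100
Denominator = 0.0185 * 47663 = 881.7655 kW
eta_ith = (341 / 881.7655) * 100 = 38.67%


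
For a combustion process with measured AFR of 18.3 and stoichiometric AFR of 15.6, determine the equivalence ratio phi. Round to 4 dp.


phi = AFR_stoich / AFR_actual
phi = 15.6 / 18.3 = 0.8525


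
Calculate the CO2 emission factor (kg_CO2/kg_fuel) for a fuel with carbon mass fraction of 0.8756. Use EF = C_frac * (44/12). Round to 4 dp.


EF = C_frac * (M_CO2 / M_C)
EF = 0.8756 * (44/12)
EF = 0.8756 * 3.666667 = 3.2105 kg_CO2/kg_fuel


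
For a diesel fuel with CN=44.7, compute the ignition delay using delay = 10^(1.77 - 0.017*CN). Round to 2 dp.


delay = 10^(1.77 - 0.017*CN)
Exponent = 1.77 - 0.017*44.7 = 1.0101
delay = 10^1.0101 = 10.24 ms


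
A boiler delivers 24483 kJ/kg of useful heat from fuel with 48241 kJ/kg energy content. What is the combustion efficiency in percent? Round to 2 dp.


Efficiency = (Q_useful / Q_fuel) * 100
Efficiency = (24483 / 48241) * 100
Efficiency = 0.5075 * 100 = 50.75%


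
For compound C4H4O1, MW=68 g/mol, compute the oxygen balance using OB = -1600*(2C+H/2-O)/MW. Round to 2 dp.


OB = -1600 * (2C + H/2 - O) / MW
Inner = 2*4 + 4/2 - 1 = 9.00
OB = -1600 * 9.00 / 68 = -211.76%


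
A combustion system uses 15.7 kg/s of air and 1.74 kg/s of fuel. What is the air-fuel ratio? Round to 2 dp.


AFR = m_air / m_fuel
AFR = 15.7 / 1.74 = 9.02


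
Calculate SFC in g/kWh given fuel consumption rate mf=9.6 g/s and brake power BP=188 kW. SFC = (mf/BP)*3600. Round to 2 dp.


SFC = (mf / BP) * 3600
Rate = 9.6 / 188 = 0.051064 g/(s*kW)
SFC = 0.051064 * 3600 = 183.83 g/kWh


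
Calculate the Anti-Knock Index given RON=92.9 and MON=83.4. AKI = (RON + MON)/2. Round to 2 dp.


AKI = (RON + MON) / 2
AKI = (92.9 + 83.4) / 2
AKI = 176.3 / 2 = 88.15


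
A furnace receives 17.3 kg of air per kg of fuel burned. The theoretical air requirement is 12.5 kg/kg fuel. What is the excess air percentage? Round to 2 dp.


Excess air = actual - stoichiometric = 17.3 - 12.5 = 4.80 kg/kg fuel
Excess air % = (excess / stoich) * 100 = (4.80 / 12.5) * 100 = 38.40%


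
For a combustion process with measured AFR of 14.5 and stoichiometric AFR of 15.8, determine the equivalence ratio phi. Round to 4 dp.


phi = AFR_stoich / AFR_actual
phi = 15.8 / 14.5 = 1.0897


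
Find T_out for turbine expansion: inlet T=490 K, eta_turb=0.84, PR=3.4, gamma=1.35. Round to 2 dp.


T_out = T_in * (1 - eta * (1 - PR^(-(gamma-1)/gamma)))
Exponent = -(1.35-1)/1.35 = -0.25925926
PR^exp = 3.4^(-0.25925926) = 0.72813041
Factor = 1 - 0.84*(1 - 0.72813041) = 0.77162954
T_out = 490 * 0.77162954 = 378.10 K
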